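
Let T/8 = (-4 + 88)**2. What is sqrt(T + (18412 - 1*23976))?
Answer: 2*sqrt(12721) ≈ 225.57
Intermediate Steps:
T = 56448 (T = 8*(-4 + 88)**2 = 8*84**2 = 8*7056 = 56448)
sqrt(T + (18412 - 1*23976)) = sqrt(56448 + (18412 - 1*23976)) = sqrt(56448 + (18412 - 23976)) = sqrt(56448 - 5564) = sqrt(50884) = 2*sqrt(12721)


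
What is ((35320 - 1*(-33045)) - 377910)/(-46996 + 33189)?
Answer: 309545/13807 ≈ 22.419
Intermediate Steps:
((35320 - 1*(-33045)) - 377910)/(-46996 + 33189) = ((35320 + 33045) - 377910)/(-13807) = (68365 - 377910)*(-1/13807) = -309545*(-1/13807) = 309545/13807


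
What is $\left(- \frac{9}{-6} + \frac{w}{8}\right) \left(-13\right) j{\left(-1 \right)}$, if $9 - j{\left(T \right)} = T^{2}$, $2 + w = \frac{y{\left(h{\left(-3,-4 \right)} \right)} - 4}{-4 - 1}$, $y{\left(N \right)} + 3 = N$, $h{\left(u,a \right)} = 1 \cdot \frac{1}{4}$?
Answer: $- \frac{2951}{20} \approx -147.55$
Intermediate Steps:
$h{\left(u,a \right)} = \frac{1}{4}$ ($h{\left(u,a \right)} = 1 \cdot \frac{1}{4} = \frac{1}{4}$)
$y{\left(N \right)} = -3 + N$
$w = - \frac{13}{20}$ ($w = -2 + \frac{\left(-3 + \frac{1}{4}\right) - 4}{-4 - 1} = -2 + \frac{- \frac{11}{4} - 4}{-5} = -2 - - \frac{27}{20} = -2 + \frac{27}{20} = - \frac{13}{20} \approx -0.65$)
$j{\left(T \right)} = 9 - T^{2}$
$\left(- \frac{9}{-6} + \frac{w}{8}\right) \left(-13\right) j{\left(-1 \right)} = \left(- \frac{9}{-6} - \frac{13}{20 \cdot 8}\right) \left(-13\right) \left(9 - \left(-1\right)^{2}\right) = \left(\left(-9\right) \left(- \frac{1}{6}\right) - \frac{13}{160}\right) \left(-13\right) \left(9 - 1\right) = \left(\frac{3}{2} - \frac{13}{160}\right) \left(-13\right) \left(9 - 1\right) = \frac{227}{160} \left(-13\right) 8 = \left(- \frac{2951}{160}\right) 8 = - \frac{2951}{20}$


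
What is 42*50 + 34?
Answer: 2134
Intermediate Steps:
42*50 + 34 = 2100 + 34 = 2134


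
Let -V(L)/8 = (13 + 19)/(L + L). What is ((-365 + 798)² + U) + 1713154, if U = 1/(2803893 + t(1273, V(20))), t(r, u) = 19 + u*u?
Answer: 133232839143857/70098824 ≈ 1.9006e+6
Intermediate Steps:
V(L) = -128/L (V(L) = -8*(13 + 19)/(L + L) = -256/(2*L) = -256*1/(2*L) = -128/L)
t(r, u) = 19 + u²
U = 25/70098824 (U = 1/(2803893 + (19 + (-128/20)²)) = 1/(2803893 + (19 + (-128*1/20)²)) = 1/(2803893 + (19 + (-32/5)²)) = 1/(2803893 + (19 + 1024/25)) = 1/(2803893 + 1499/25) = 1/(70098824/25) = 25/70098824 ≈ 3.5664e-7)
((-365 + 798)² + U) + 1713154 = ((-365 + 798)² + 25/70098824) + 1713154 = (433² + 25/70098824) + 1713154 = (187489 + 25/70098824) + 1713154 = 13142758412961/70098824 + 1713154 = 133232839143857/70098824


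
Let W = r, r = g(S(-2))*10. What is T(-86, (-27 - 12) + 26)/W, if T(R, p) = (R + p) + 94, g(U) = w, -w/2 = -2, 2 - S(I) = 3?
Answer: -1/8 ≈ -0.12500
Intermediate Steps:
S(I) = -1 (S(I) = 2 - 1*3 = 2 - 3 = -1)
w = 4 (w = -2*(-2) = 4)
g(U) = 4
r = 40 (r = 4*10 = 40)
T(R, p) = 94 + R + p
W = 40
T(-86, (-27 - 12) + 26)/W = (94 - 86 + ((-27 - 12) + 26))/40 = (94 - 86 + (-39 + 26))*(1/40) = (94 - 86 - 13)*(1/40) = -5*1/40 = -1/8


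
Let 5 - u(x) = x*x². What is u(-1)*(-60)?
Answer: -360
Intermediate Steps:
u(x) = 5 - x³ (u(x) = 5 - x*x² = 5 - x³)
u(-1)*(-60) = (5 - 1*(-1)³)*(-60) = (5 - 1*(-1))*(-60) = (5 + 1)*(-60) = 6*(-60) = -360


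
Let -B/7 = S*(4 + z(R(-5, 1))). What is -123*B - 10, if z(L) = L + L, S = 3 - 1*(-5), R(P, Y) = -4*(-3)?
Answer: 192854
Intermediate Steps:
R(P, Y) = 12
S = 8 (S = 3 + 5 = 8)
z(L) = 2*L
B = -1568 (B = -56*(4 + 2*12) = -56*(4 + 24) = -56*28 = -7*224 = -1568)
-123*B - 10 = -123*(-1568) - 10 = 192864 - 10 = 192854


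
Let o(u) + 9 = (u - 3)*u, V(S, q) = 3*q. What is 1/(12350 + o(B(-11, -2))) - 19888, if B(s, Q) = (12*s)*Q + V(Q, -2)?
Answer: -1553869327/78131 ≈ -19888.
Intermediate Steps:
B(s, Q) = -6 + 12*Q*s (B(s, Q) = (12*s)*Q + 3*(-2) = 12*Q*s - 6 = -6 + 12*Q*s)
o(u) = -9 + u*(-3 + u) (o(u) = -9 + (u - 3)*u = -9 + (-3 + u)*u = -9 + u*(-3 + u))
1/(12350 + o(B(-11, -2))) - 19888 = 1/(12350 + (-9 + (-6 + 12*(-2)*(-11))**2 - 3*(-6 + 12*(-2)*(-11)))) - 19888 = 1/(12350 + (-9 + (-6 + 264)**2 - 3*(-6 + 264))) - 19888 = 1/(12350 + (-9 + 258**2 - 3*258)) - 19888 = 1/(12350 + (-9 + 66564 - 774)) - 19888 = 1/(12350 + 65781) - 19888 = 1/78131 - 19888 = -1553869327/78131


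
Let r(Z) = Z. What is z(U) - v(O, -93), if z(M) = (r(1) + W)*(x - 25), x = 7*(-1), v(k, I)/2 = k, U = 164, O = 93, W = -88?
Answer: 2598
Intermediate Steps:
v(k, I) = 2*k
x = -7
z(M) = 2784 (z(M) = (1 - 88)*(-7 - 25) = -87*(-32) = 2784)
z(U) - v(O, -93) = 2784 - 2*93 = 2784 - 1*186 = 2784 - 186 = 2598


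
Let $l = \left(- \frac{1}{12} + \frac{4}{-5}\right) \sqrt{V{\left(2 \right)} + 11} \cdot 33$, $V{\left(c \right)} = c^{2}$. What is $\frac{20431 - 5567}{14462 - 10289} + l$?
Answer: $\frac{14864}{4173} - \frac{583 \sqrt{15}}{20} \approx -109.34$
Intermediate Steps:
$l = - \frac{583 \sqrt{15}}{20}$ ($l = \left(- \frac{1}{12} + \frac{4}{-5}\right) \sqrt{2^{2} + 11} \cdot 33 = \left(\left(-1\right) \frac{1}{12} + 4 \left(- \frac{1}{5}\right)\right) \sqrt{4 + 11} \cdot 33 = \left(- \frac{1}{12} - \frac{4}{5}\right) \sqrt{15} \cdot 33 = - \frac{53 \sqrt{15}}{60} \cdot 33 = - \frac{583 \sqrt{15}}{20} \approx -112.9$)
$\frac{20431 - 5567}{14462 - 10289} + l = \frac{20431 - 5567}{14462 - 10289} - \frac{583 \sqrt{15}}{20} = \frac{14864}{4173} - \frac{583 \sqrt{15}}{20}$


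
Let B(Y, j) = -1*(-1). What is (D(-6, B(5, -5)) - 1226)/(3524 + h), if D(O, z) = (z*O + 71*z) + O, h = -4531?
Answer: 1167/1007 ≈ 1.1589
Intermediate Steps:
B(Y, j) = 1
D(O, z) = O + 71*z + O*z (D(O, z) = (O*z + 71*z) + O = (71*z + O*z) + O = O + 71*z + O*z)
(D(-6, B(5, -5)) - 1226)/(3524 + h) = ((-6 + 71*1 - 6*1) - 1226)/(3524 - 4531) = ((-6 + 71 - 6) - 1226)/(-1007) = (59 - 1226)*(-1/1007) = -1167*(-1/1007) = 1167/1007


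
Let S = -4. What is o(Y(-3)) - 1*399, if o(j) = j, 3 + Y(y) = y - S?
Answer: -401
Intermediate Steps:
Y(y) = 1 + y (Y(y) = -3 + (y - 1*(-4)) = -3 + (y + 4) = -3 + (4 + y) = 1 + y)
o(Y(-3)) - 1*399 = (1 - 3) - 1*399 = -2 - 399 = -401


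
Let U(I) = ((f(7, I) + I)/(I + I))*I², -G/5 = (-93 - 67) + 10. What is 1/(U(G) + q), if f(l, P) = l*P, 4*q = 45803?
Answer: 4/9045803 ≈ 4.4219e-7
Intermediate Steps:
q = 45803/4 (q = (¼)*45803 = 45803/4 ≈ 11451.)
f(l, P) = P*l
G = 750 (G = -5*((-93 - 67) + 10) = -5*(-160 + 10) = -5*(-150) = 750)
U(I) = 4*I² (U(I) = ((I*7 + I)/(I + I))*I² = ((7*I + I)/((2*I)))*I² = ((8*I)*(1/(2*I)))*I² = 4*I²)
1/(U(G) + q) = 1/(4*750² + 45803/4) = 1/(4*562500 + 45803/4) = 1/(2250000 + 45803/4) = 1/(9045803/4) = 4/9045803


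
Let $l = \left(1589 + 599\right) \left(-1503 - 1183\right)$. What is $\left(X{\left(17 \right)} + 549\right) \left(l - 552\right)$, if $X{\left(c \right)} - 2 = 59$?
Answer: $-3585287200$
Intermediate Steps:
$X{\left(c \right)} = 61$ ($X{\left(c \right)} = 2 + 59 = 61$)
$l = -5876968$ ($l = 2188 \left(-2686\right) = -5876968$)
$\left(X{\left(17 \right)} + 549\right) \left(l - 552\right) = \left(61 + 549\right) \left(-5876968 - 552\right) = 610 \left(-5877520\right) = -3585287200$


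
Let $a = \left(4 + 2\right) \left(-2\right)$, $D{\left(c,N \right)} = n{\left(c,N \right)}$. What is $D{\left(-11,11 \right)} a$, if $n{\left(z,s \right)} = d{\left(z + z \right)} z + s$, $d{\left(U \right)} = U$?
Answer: $-3036$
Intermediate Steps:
$n{\left(z,s \right)} = s + 2 z^{2}$ ($n{\left(z,s \right)} = \left(z + z\right) z + s = 2 z z + s = 2 z^{2} + s = s + 2 z^{2}$)
$D{\left(c,N \right)} = N + 2 c^{2}$
$a = -12$ ($a = 6 \left(-2\right) = -12$)
$D{\left(-11,11 \right)} a = \left(11 + 2 \left(-11\right)^{2}\right) \left(-12\right) = \left(11 + 2 \cdot 121\right) \left(-12\right) = \left(11 + 242\right) \left(-12\right) = 253 \left(-12\right) = -3036$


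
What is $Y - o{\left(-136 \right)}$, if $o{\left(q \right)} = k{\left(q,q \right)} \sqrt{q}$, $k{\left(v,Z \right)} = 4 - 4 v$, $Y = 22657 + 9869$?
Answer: $32526 - 1096 i \sqrt{34} \approx 32526.0 - 6390.7 i$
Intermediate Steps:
$Y = 32526$
$o{\left(q \right)} = \sqrt{q} \left(4 - 4 q\right)$ ($o{\left(q \right)} = \left(4 - 4 q\right) \sqrt{q} = \sqrt{q} \left(4 - 4 q\right)$)
$Y - o{\left(-136 \right)} = 32526 - 4 \sqrt{-136} \left(1 - -136\right) = 32526 - 4 \cdot 2 i \sqrt{34} \left(1 + 136\right) = 32526 - 4 \cdot 2 i \sqrt{34} \cdot 137 = 32526 - 1096 i \sqrt{34}$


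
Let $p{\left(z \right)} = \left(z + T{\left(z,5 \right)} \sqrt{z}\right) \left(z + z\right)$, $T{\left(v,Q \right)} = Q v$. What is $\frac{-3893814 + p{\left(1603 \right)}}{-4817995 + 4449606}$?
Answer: $- \frac{1245404}{368389} - \frac{3670870 \sqrt{1603}}{52627} \approx -2796.1$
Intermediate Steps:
$p{\left(z \right)} = 2 z \left(z + 5 z^{\frac{3}{2}}\right)$ ($p{\left(z \right)} = \left(z + 5 z \sqrt{z}\right) \left(z + z\right) = \left(z + 5 z^{\frac{3}{2}}\right) 2 z = 2 z \left(z + 5 z^{\frac{3}{2}}\right)$)
$\frac{-3893814 + p{\left(1603 \right)}}{-4817995 + 4449606} = \frac{-3893814 + \left(2 \cdot 1603^{2} + 10 \cdot 1603^{\frac{5}{2}}\right)}{-4817995 + 4449606} = \frac{-3893814 + \left(2 \cdot 2569609 + 10 \cdot 2569609 \sqrt{1603}\right)}{-368389} = \left(-3893814 + \left(5139218 + 25696090 \sqrt{1603}\right)\right) \left(- \frac{1}{368389}\right) = \left(1245404 + 25696090 \sqrt{1603}\right) \left(- \frac{1}{368389}\right) = - \frac{1245404}{368389} - \frac{3670870 \sqrt{1603}}{52627}$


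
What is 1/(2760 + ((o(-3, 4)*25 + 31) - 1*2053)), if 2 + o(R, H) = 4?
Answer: 1/788 ≈ 0.0012690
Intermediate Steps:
o(R, H) = 2 (o(R, H) = -2 + 4 = 2)
1/(2760 + ((o(-3, 4)*25 + 31) - 1*2053)) = 1/(2760 + ((2*25 + 31) - 1*2053)) = 1/(2760 + ((50 + 31) - 2053)) = 1/(2760 + (81 - 2053)) = 1/(2760 - 1972) = 1/788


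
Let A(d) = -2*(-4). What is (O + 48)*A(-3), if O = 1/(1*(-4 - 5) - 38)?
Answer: 18040/47 ≈ 383.83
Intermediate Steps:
A(d) = 8
O = -1/47 (O = 1/(1*(-9) - 38) = 1/(-9 - 38) = 1/(-47) = -1/47 ≈ -0.021277)
(O + 48)*A(-3) = (-1/47 + 48)*8 = (2255/47)*8 = 18040/47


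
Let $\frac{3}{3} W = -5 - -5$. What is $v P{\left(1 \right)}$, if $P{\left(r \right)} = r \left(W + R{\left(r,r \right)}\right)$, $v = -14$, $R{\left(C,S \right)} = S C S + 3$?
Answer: $-56$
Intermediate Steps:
$R{\left(C,S \right)} = 3 + C S^{2}$ ($R{\left(C,S \right)} = C S S + 3 = C S^{2} + 3 = 3 + C S^{2}$)
$W = 0$ ($W = -5 - -5 = -5 + 5 = 0$)
$P{\left(r \right)} = r \left(3 + r^{3}\right)$ ($P{\left(r \right)} = r \left(0 + \left(3 + r r^{2}\right)\right) = r \left(0 + \left(3 + r^{3}\right)\right) = r \left(3 + r^{3}\right)$)
$v P{\left(1 \right)} = - 14 \cdot 1 \left(3 + 1^{3}\right) = - 14 \cdot 1 \left(3 + 1\right) = - 14 \cdot 1 \cdot 4 = \left(-14\right) 4 = -56$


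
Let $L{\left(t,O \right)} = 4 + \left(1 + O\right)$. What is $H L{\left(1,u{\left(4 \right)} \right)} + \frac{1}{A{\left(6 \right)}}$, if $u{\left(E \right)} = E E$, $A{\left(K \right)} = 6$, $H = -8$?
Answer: $- \frac{1007}{6} \approx -167.83$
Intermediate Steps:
$u{\left(E \right)} = E^{2}$
$L{\left(t,O \right)} = 5 + O$
$H L{\left(1,u{\left(4 \right)} \right)} + \frac{1}{A{\left(6 \right)}} = - 8 \left(5 + 4^{2}\right) + \frac{1}{6} = - 8 \left(5 + 16\right) + \frac{1}{6} = \left(-8\right) 21 + \frac{1}{6} = -168 + \frac{1}{6} = - \frac{1007}{6}$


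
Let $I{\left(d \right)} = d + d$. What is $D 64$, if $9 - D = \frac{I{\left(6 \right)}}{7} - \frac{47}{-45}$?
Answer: $\frac{125824}{315} \approx 399.44$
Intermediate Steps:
$I{\left(d \right)} = 2 d$
$D = \frac{1966}{315}$ ($D = 9 - \left(\frac{2 \cdot 6}{7} - \frac{47}{-45}\right) = 9 - \left(12 \cdot \frac{1}{7} - - \frac{47}{45}\right) = 9 - \left(\frac{12}{7} + \frac{47}{45}\right) = 9 - \frac{869}{315} = \frac{1966}{315} \approx 6.2413$)
$D 64 = \frac{1966}{315} \cdot 64 = \frac{125824}{315}$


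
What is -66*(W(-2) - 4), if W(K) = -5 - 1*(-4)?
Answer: 330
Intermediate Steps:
W(K) = -1 (W(K) = -5 + 4 = -1)
-66*(W(-2) - 4) = -66*(-1 - 4) = -66*(-5) = 330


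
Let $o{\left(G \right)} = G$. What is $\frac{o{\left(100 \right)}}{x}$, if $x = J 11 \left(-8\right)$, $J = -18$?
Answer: $\frac{25}{396} \approx 0.063131$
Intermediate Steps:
$x = 1584$ ($x = \left(-18\right) 11 \left(-8\right) = \left(-198\right) \left(-8\right) = 1584$)
$\frac{o{\left(100 \right)}}{x} = \frac{100}{1584} = 100 \cdot \frac{1}{1584} = \frac{25}{396}$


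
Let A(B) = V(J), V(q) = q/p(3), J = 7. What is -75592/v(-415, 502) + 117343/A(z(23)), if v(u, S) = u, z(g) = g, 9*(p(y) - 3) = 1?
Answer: 195469708/3735 ≈ 52335.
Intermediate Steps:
p(y) = 28/9 (p(y) = 3 + (1/9)*1 = 3 + 1/9 = 28/9)
V(q) = 9*q/28 (V(q) = q/(28/9) = q*(9/28) = 9*q/28)
A(B) = 9/4 (A(B) = (9/28)*7 = 9/4)
-75592/v(-415, 502) + 117343/A(z(23)) = -75592/(-415) + 117343/(9/4) = -75592*(-1/415) + 117343*(4/9) = 75592/415 + 469372/9 = 195469708/3735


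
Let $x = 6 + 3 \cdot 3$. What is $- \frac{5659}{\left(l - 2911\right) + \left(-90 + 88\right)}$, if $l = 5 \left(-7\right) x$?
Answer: $\frac{5659}{3438} \approx 1.646$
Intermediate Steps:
$x = 15$ ($x = 6 + 9 = 15$)
$l = -525$ ($l = 5 \left(-7\right) 15 = \left(-35\right) 15 = -525$)
$- \frac{5659}{\left(l - 2911\right) + \left(-90 + 88\right)} = - \frac{5659}{\left(-525 - 2911\right) + \left(-90 + 88\right)} = - \frac{5659}{-3436 - 2} = - \frac{5659}{-3438} = \left(-5659\right) \left(- \frac{1}{3438}\right) = \frac{5659}{3438}$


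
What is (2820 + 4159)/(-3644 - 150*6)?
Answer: -6979/4544 ≈ -1.5359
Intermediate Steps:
(2820 + 4159)/(-3644 - 150*6) = 6979/(-3644 - 900) = 6979/(-4544) = 6979*(-1/4544) = -6979/4544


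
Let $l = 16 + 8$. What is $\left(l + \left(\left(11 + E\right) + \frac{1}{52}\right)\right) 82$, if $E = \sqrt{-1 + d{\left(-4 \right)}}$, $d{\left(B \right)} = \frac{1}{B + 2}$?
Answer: $\frac{74661}{26} + 41 i \sqrt{6} \approx 2871.6 + 100.43 i$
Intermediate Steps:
$d{\left(B \right)} = \frac{1}{2 + B}$
$E = \frac{i \sqrt{6}}{2}$ ($E = \sqrt{-1 + \frac{1}{2 - 4}} = \sqrt{-1 + \frac{1}{-2}} = \sqrt{-1 - \frac{1}{2}} = \sqrt{- \frac{3}{2}} = \frac{i \sqrt{6}}{2} \approx 1.2247 i$)
$l = 24$
$\left(l + \left(\left(11 + E\right) + \frac{1}{52}\right)\right) 82 = \left(24 + \left(\left(11 + \frac{i \sqrt{6}}{2}\right) + \frac{1}{52}\right)\right) 82 = \left(24 + \left(\frac{573}{52} + \frac{i \sqrt{6}}{2}\right)\right) 82 = \left(\frac{1821}{52} + \frac{i \sqrt{6}}{2}\right) 82 = \frac{74661}{26} + 41 i \sqrt{6}$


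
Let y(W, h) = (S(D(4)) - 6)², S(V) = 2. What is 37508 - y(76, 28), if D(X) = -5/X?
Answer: 37492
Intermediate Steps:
y(W, h) = 16 (y(W, h) = (2 - 6)² = (-4)² = 16)
37508 - y(76, 28) = 37508 - 1*16 = 37508 - 16 = 37492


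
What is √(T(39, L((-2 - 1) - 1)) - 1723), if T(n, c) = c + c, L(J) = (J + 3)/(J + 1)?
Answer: I*√15501/3 ≈ 41.501*I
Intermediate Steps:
L(J) = (3 + J)/(1 + J)
T(n, c) = 2*c
√(T(39, L((-2 - 1) - 1)) - 1723) = √(2*((3 + ((-2 - 1) - 1))/(1 + ((-2 - 1) - 1))) - 1723) = √(2*((3 + (-3 - 1))/(1 + (-3 - 1))) - 1723) = √(2*((3 - 4)/(1 - 4)) - 1723) = √(2*(-1/(-3)) - 1723) = √(2*(-⅓*(-1)) - 1723) = √(2*(⅓) - 1723) = √(⅔ - 1723) = √(-5167/3) = I*√15501/3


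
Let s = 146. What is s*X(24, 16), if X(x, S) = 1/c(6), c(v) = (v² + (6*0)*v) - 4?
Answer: 73/16 ≈ 4.5625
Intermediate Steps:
c(v) = -4 + v² (c(v) = (v² + 0*v) - 4 = (v² + 0) - 4 = v² - 4 = -4 + v²)
X(x, S) = 1/32 (X(x, S) = 1/(-4 + 6²) = 1/(-4 + 36) = 1/32)
s*X(24, 16) = 146*(1/32) = 73/16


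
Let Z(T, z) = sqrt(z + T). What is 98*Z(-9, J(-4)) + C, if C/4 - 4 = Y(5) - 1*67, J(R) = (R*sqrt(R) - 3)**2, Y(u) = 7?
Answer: -224 + sqrt(2)*(196 + 588*I) ≈ 53.186 + 831.56*I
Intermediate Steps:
J(R) = (-3 + R**(3/2))**2 (J(R) = (R**(3/2) - 3)**2 = (-3 + R**(3/2))**2)
Z(T, z) = sqrt(T + z)
C = -224 (C = 16 + 4*(7 - 1*67) = 16 + 4*(7 - 67) = 16 + 4*(-60) = 16 - 240 = -224)
98*Z(-9, J(-4)) + C = 98*sqrt(-9 + (-3 + (-4)**(3/2))**2) - 224 = 98*sqrt(-9 + (-3 - 8*I)**2) - 224 = -224 + 98*sqrt(-9 + (-3 - 8*I)**2)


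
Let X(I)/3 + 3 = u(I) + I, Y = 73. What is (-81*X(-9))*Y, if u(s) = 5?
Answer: 124173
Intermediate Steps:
X(I) = 6 + 3*I (X(I) = -9 + 3*(5 + I) = -9 + (15 + 3*I) = 6 + 3*I)
(-81*X(-9))*Y = -81*(6 + 3*(-9))*73 = -81*(6 - 27)*73 = -81*(-21)*73 = 1701*73 = 124173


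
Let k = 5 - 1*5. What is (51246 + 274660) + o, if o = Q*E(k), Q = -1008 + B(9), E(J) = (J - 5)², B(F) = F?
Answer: 300931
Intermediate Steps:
k = 0 (k = 5 - 5 = 0)
E(J) = (-5 + J)²
Q = -999 (Q = -1008 + 9 = -999)
o = -24975 (o = -999*(-5 + 0)² = -999*(-5)² = -999*25 = -24975)
(51246 + 274660) + o = (51246 + 274660) - 24975 = 325906 - 24975 = 300931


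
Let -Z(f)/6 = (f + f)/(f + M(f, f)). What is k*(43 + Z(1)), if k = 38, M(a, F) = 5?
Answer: 1558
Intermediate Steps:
Z(f) = -12*f/(5 + f) (Z(f) = -6*(f + f)/(f + 5) = -6*2*f/(5 + f) = -12*f/(5 + f))
k*(43 + Z(1)) = 38*(43 - 12*1/(5 + 1)) = 38*(43 - 12*1/6) = 38*(43 - 12*1*1/6) = 38*(43 - 2) = 38*41 = 1558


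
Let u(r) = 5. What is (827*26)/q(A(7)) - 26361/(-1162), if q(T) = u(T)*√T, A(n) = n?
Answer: 26361/1162 + 21502*√7/35 ≈ 1648.1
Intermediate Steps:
q(T) = 5*√T
(827*26)/q(A(7)) - 26361/(-1162) = (827*26)/((5*√7)) - 26361/(-1162) = 21502*(√7/35) - 26361*(-1/1162) = 21502*√7/35 + 26361/1162 = 26361/1162 + 21502*√7/35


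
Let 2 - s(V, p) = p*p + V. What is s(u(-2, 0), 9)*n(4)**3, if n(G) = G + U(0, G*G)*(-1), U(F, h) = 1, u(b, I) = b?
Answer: -2079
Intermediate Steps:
n(G) = -1 + G (n(G) = G + 1*(-1) = G - 1 = -1 + G)
s(V, p) = 2 - V - p**2 (s(V, p) = 2 - (p*p + V) = 2 - (p**2 + V) = 2 - (V + p**2) = 2 + (-V - p**2) = 2 - V - p**2)
s(u(-2, 0), 9)*n(4)**3 = (2 - 1*(-2) - 1*9**2)*(-1 + 4)**3 = (2 + 2 - 1*81)*3**3 = (2 + 2 - 81)*27 = -77*27 = -2079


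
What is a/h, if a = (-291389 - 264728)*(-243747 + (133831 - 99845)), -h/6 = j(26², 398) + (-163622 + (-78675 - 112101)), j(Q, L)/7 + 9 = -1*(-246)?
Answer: 116651658037/2116434 ≈ 55117.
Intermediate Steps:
j(Q, L) = 1659 (j(Q, L) = -63 + 7*(-1*(-246)) = -63 + 7*246 = -63 + 1722 = 1659)
h = 2116434 (h = -6*(1659 + (-163622 + (-78675 - 112101))) = -6*(1659 + (-163622 - 190776)) = -6*(1659 - 354398) = -6*(-352739) = 2116434)
a = 116651658037 (a = -556117*(-243747 + 33986) = -556117*(-209761) = 116651658037)
a/h = 116651658037/2116434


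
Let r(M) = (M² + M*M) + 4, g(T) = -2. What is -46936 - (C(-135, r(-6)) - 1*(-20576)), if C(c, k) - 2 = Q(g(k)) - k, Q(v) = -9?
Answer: -67429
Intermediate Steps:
r(M) = 4 + 2*M² (r(M) = (M² + M²) + 4 = 2*M² + 4 = 4 + 2*M²)
C(c, k) = -7 - k (C(c, k) = 2 + (-9 - k) = -7 - k)
-46936 - (C(-135, r(-6)) - 1*(-20576)) = -46936 - ((-7 - (4 + 2*(-6)²)) - 1*(-20576)) = -46936 - ((-7 - (4 + 2*36)) + 20576) = -46936 - ((-7 - (4 + 72)) + 20576) = -46936 - ((-7 - 1*76) + 20576) = -46936 - ((-7 - 76) + 20576) = -46936 - (-83 + 20576) = -46936 - 1*20493 = -46936 - 20493 = -67429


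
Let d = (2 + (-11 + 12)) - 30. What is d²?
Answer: 729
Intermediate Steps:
d = -27 (d = (2 + 1) - 30 = 3 - 30 = -27)
d² = (-27)² = 729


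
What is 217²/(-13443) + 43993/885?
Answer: 183241378/3965685 ≈ 46.207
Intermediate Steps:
217²/(-13443) + 43993/885 = 47089*(-1/13443) + 43993*(1/885) = -47089/13443 + 43993/885 = 183241378/3965685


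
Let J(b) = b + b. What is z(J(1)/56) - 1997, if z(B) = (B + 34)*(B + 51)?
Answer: -203811/784 ≈ -259.96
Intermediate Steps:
J(b) = 2*b
z(B) = (34 + B)*(51 + B)
z(J(1)/56) - 1997 = (1734 + ((2*1)/56)**2 + 85*((2*1)/56)) - 1997 = (1734 + (2*(1/56))**2 + 85*(2*(1/56))) - 1997 = (1734 + (1/28)**2 + 85*(1/28)) - 1997 = (1734 + 1/784 + 85/28) - 1997 = 1361837/784 - 1997 = -203811/784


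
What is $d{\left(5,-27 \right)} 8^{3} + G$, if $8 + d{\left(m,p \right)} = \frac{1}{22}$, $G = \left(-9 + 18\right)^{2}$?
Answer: $- \frac{43909}{11} \approx -3991.7$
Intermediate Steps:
$G = 81$ ($G = 9^{2} = 81$)
$d{\left(m,p \right)} = - \frac{175}{22}$ ($d{\left(m,p \right)} = -8 + \frac{1}{22} = - \frac{175}{22}$)
$d{\left(5,-27 \right)} 8^{3} + G = - \frac{175 \cdot 8^{3}}{22} + 81 = \left(- \frac{175}{22}\right) 512 + 81 = - \frac{44800}{11} + 81 = - \frac{43909}{11}$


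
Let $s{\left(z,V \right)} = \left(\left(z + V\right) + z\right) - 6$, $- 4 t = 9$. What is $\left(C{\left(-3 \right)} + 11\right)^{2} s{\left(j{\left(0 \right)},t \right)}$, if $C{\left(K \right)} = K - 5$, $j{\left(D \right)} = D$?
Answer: $- \frac{297}{4} \approx -74.25$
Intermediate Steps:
$t = - \frac{9}{4}$ ($t = \left(- \frac{1}{4}\right) 9 = - \frac{9}{4} \approx -2.25$)
$s{\left(z,V \right)} = -6 + V + 2 z$ ($s{\left(z,V \right)} = \left(\left(V + z\right) + z\right) - 6 = \left(V + 2 z\right) - 6 = -6 + V + 2 z$)
$C{\left(K \right)} = -5 + K$
$\left(C{\left(-3 \right)} + 11\right)^{2} s{\left(j{\left(0 \right)},t \right)} = \left(\left(-5 - 3\right) + 11\right)^{2} \left(-6 - \frac{9}{4} + 2 \cdot 0\right) = \left(-8 + 11\right)^{2} \left(-6 - \frac{9}{4} + 0\right) = 3^{2} \left(- \frac{33}{4}\right) = 9 \left(- \frac{33}{4}\right) = - \frac{297}{4}$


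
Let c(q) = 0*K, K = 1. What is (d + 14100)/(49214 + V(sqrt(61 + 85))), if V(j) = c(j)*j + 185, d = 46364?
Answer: 60464/49399 ≈ 1.2240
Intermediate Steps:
c(q) = 0 (c(q) = 0*1 = 0)
V(j) = 185 (V(j) = 0*j + 185 = 0 + 185 = 185)
(d + 14100)/(49214 + V(sqrt(61 + 85))) = (46364 + 14100)/(49214 + 185) = 60464/49399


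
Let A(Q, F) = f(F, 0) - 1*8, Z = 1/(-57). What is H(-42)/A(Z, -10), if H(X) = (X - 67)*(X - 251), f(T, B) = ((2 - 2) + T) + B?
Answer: -31937/18 ≈ -1774.3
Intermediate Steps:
Z = -1/57 ≈ -0.017544
f(T, B) = B + T (f(T, B) = (0 + T) + B = T + B = B + T)
A(Q, F) = -8 + F (A(Q, F) = (0 + F) - 1*8 = F - 8 = -8 + F)
H(X) = (-251 + X)*(-67 + X) (H(X) = (-67 + X)*(-251 + X) = (-251 + X)*(-67 + X))
H(-42)/A(Z, -10) = (16817 + (-42)² - 318*(-42))/(-8 - 10) = (16817 + 1764 + 13356)/(-18) = 31937*(-1/18) = -31937/18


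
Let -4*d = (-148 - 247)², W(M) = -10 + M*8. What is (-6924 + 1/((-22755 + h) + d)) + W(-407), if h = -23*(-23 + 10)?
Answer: -2505201314/245849 ≈ -10190.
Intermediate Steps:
W(M) = -10 + 8*M
h = 299 (h = -23*(-13) = 299)
d = -156025/4 (d = -(-148 - 247)²/4 = -¼*(-395)² = -¼*156025 = -156025/4 ≈ -39006.)
(-6924 + 1/((-22755 + h) + d)) + W(-407) = (-6924 + 1/((-22755 + 299) - 156025/4)) + (-10 + 8*(-407)) = (-6924 + 1/(-22456 - 156025/4)) + (-10 - 3256) = (-6924 + 1/(-245849/4)) - 3266 = (-6924 - 4/245849) - 3266 = -1702258480/245849 - 3266 = -2505201314/245849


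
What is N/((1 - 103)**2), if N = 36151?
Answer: 36151/10404 ≈ 3.4747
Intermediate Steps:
N/((1 - 103)**2) = 36151/((1 - 103)**2) = 36151/((-102)**2) = 36151/10404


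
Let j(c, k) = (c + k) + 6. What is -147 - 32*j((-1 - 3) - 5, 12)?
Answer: -435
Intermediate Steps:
j(c, k) = 6 + c + k
-147 - 32*j((-1 - 3) - 5, 12) = -147 - 32*(6 + ((-1 - 3) - 5) + 12) = -147 - 32*(6 + (-4 - 5) + 12) = -147 - 32*(6 - 9 + 12) = -147 - 32*9 = -147 - 288 = -435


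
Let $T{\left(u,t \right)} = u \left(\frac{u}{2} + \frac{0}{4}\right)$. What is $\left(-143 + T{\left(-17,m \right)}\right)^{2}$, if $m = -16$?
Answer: $\frac{9}{4} \approx 2.25$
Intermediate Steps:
$T{\left(u,t \right)} = \frac{u^{2}}{2}$ ($T{\left(u,t \right)} = u \left(u \frac{1}{2} + 0 \cdot \frac{1}{4}\right) = u \left(\frac{u}{2} + 0\right) = u \frac{u}{2} = \frac{u^{2}}{2}$)
$\left(-143 + T{\left(-17,m \right)}\right)^{2} = \left(-143 + \frac{\left(-17\right)^{2}}{2}\right)^{2} = \left(-143 + \frac{1}{2} \cdot 289\right)^{2} = \left(-143 + \frac{289}{2}\right)^{2} = \left(\frac{3}{2}\right)^{2} = \frac{9}{4}$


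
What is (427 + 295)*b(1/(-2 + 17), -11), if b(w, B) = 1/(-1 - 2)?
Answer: -722/3 ≈ -240.67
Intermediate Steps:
b(w, B) = -1/3 (b(w, B) = 1/(-3) = -1/3)
(427 + 295)*b(1/(-2 + 17), -11) = (427 + 295)*(-1/3) = 722*(-1/3) = -722/3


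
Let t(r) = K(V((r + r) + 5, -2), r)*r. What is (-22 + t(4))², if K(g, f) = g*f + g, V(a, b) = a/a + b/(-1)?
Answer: 1444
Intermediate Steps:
V(a, b) = 1 - b (V(a, b) = 1 + b*(-1) = 1 - b)
K(g, f) = g + f*g (K(g, f) = f*g + g = g + f*g)
t(r) = r*(3 + 3*r) (t(r) = ((1 - 1*(-2))*(1 + r))*r = ((1 + 2)*(1 + r))*r = (3*(1 + r))*r = (3 + 3*r)*r = r*(3 + 3*r))
(-22 + t(4))² = (-22 + 3*4*(1 + 4))² = (-22 + 3*4*5)² = (-22 + 60)² = 38² = 1444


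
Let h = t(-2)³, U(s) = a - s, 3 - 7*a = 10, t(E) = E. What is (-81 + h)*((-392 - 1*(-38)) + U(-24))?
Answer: 29459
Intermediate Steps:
a = -1 (a = 3/7 - ⅐*10 = 3/7 - 10/7 = -1)
U(s) = -1 - s
h = -8 (h = (-2)³ = -8)
(-81 + h)*((-392 - 1*(-38)) + U(-24)) = (-81 - 8)*((-392 - 1*(-38)) + (-1 - 1*(-24))) = -89*((-392 + 38) + (-1 + 24)) = -89*(-354 + 23) = -89*(-331) = 29459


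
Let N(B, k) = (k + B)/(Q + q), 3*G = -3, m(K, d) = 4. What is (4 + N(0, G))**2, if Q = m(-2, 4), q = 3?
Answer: 729/49 ≈ 14.878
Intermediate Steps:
G = -1 (G = (1/3)*(-3) = -1)
Q = 4
N(B, k) = B/7 + k/7 (N(B, k) = (k + B)/(4 + 3) = (B + k)/7 = (B + k)*(1/7) = B/7 + k/7)
(4 + N(0, G))**2 = (4 + ((1/7)*0 + (1/7)*(-1)))**2 = (4 + (0 - 1/7))**2 = (4 - 1/7)**2 = (27/7)**2 = 729/49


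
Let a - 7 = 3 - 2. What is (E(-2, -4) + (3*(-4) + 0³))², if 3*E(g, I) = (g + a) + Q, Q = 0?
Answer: 100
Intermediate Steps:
a = 8 (a = 7 + (3 - 2) = 7 + 1 = 8)
E(g, I) = 8/3 + g/3 (E(g, I) = ((g + 8) + 0)/3 = ((8 + g) + 0)/3 = (8 + g)/3 = 8/3 + g/3)
(E(-2, -4) + (3*(-4) + 0³))² = ((8/3 + (⅓)*(-2)) + (3*(-4) + 0³))² = ((8/3 - ⅔) + (-12 + 0))² = (2 - 12)² = (-10)² = 100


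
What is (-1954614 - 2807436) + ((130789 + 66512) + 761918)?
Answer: -3802831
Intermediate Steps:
(-1954614 - 2807436) + ((130789 + 66512) + 761918) = -4762050 + (197301 + 761918) = -4762050 + 959219 = -3802831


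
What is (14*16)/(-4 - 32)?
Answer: -56/9 ≈ -6.2222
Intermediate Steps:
(14*16)/(-4 - 32) = 224/(-36) = 224*(-1/36) = -56/9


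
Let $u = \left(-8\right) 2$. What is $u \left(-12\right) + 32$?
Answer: $224$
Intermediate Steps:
$u = -16$
$u \left(-12\right) + 32 = \left(-16\right) \left(-12\right) + 32 = 192 + 32 = 224$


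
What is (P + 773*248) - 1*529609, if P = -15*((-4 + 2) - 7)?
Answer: -337770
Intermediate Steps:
P = 135 (P = -15*(-2 - 7) = -15*(-9) = 135)
(P + 773*248) - 1*529609 = (135 + 773*248) - 1*529609 = (135 + 191704) - 529609 = 191839 - 529609 = -337770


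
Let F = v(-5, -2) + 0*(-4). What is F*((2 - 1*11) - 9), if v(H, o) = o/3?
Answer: 12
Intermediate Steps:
v(H, o) = o/3 (v(H, o) = o*(1/3) = o/3)
F = -2/3 (F = (1/3)*(-2) + 0*(-4) = -2/3 + 0 = -2/3 ≈ -0.66667)
F*((2 - 1*11) - 9) = -2*((2 - 1*11) - 9)/3 = -2*((2 - 11) - 9)/3 = -2*(-9 - 9)/3 = -2/3*(-18) = 12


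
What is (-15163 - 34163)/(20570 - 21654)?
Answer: 24663/542 ≈ 45.504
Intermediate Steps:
(-15163 - 34163)/(20570 - 21654) = -49326/(-1084) = -49326*(-1/1084) = 24663/542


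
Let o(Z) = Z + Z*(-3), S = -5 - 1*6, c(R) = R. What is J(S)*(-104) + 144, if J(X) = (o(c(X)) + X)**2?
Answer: -12440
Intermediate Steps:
S = -11 (S = -5 - 6 = -11)
o(Z) = -2*Z (o(Z) = Z - 3*Z = -2*Z)
J(X) = X**2 (J(X) = (-2*X + X)**2 = (-X)**2 = X**2)
J(S)*(-104) + 144 = (-11)**2*(-104) + 144 = 121*(-104) + 144 = -12584 + 144 = -12440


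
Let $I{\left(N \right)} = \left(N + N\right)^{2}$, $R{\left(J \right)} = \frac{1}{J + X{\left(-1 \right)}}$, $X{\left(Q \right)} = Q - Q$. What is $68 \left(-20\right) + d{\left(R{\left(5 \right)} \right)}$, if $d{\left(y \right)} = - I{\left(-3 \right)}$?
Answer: $-1396$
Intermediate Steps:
$X{\left(Q \right)} = 0$
$R{\left(J \right)} = \frac{1}{J}$ ($R{\left(J \right)} = \frac{1}{J + 0} = \frac{1}{J}$)
$I{\left(N \right)} = 4 N^{2}$ ($I{\left(N \right)} = \left(2 N\right)^{2} = 4 N^{2}$)
$d{\left(y \right)} = -36$ ($d{\left(y \right)} = - 4 \left(-3\right)^{2} = - 4 \cdot 9 = \left(-1\right) 36 = -36$)
$68 \left(-20\right) + d{\left(R{\left(5 \right)} \right)} = 68 \left(-20\right) - 36 = -1360 - 36 = -1396$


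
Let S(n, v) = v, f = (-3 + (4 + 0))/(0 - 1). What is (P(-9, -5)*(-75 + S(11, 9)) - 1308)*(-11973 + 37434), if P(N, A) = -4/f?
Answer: -40024692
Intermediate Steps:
f = -1 (f = (-3 + 4)/(-1) = 1*(-1) = -1)
P(N, A) = 4 (P(N, A) = -4/(-1) = -4*(-1) = 4)
(P(-9, -5)*(-75 + S(11, 9)) - 1308)*(-11973 + 37434) = (4*(-75 + 9) - 1308)*(-11973 + 37434) = (4*(-66) - 1308)*25461 = (-264 - 1308)*25461 = -1572*25461 = -40024692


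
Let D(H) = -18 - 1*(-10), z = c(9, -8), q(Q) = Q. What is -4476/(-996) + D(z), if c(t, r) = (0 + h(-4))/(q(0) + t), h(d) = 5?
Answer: -291/83 ≈ -3.5060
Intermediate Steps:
c(t, r) = 5/t (c(t, r) = (0 + 5)/(0 + t) = 5/t)
z = 5/9 ≈ 0.55556
D(H) = -8 (D(H) = -18 + 10 = -8)
-4476/(-996) + D(z) = -4476/(-996) - 8 = -4476*(-1/996) - 8 = 373/83 - 8 = -291/83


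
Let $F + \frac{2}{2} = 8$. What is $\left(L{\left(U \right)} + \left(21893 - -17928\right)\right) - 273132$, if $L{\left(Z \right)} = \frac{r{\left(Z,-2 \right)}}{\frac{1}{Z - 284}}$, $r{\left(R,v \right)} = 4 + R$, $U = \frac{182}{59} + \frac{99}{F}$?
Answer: $- \frac{40761545718}{170569} \approx -2.3897 \cdot 10^{5}$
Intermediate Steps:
$F = 7$ ($F = -1 + 8 = 7$)
$U = \frac{7115}{413}$ ($U = \frac{182}{59} + \frac{99}{7} = \frac{7115}{413} \approx 17.228$)
$L{\left(Z \right)} = \left(-284 + Z\right) \left(4 + Z\right)$ ($L{\left(Z \right)} = \frac{4 + Z}{\frac{1}{Z - 284}} = \frac{4 + Z}{\frac{1}{-284 + Z}} = \left(4 + Z\right) \left(-284 + Z\right) = \left(-284 + Z\right) \left(4 + Z\right)$)
$\left(L{\left(U \right)} + \left(21893 - -17928\right)\right) - 273132 = \left(\left(-284 + \frac{7115}{413}\right) \left(4 + \frac{7115}{413}\right) + \left(21893 - -17928\right)\right) - 273132 = \left(\left(- \frac{110177}{413}\right) \frac{8767}{413} + \left(21893 + 17928\right)\right) - 273132 = \left(- \frac{965921759}{170569} + 39821\right) - 273132 = \frac{5826306390}{170569} - 273132 = - \frac{40761545718}{170569}$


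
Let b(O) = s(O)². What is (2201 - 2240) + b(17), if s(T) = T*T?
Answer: 83482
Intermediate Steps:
s(T) = T²
b(O) = O⁴ (b(O) = (O²)² = O⁴)
(2201 - 2240) + b(17) = (2201 - 2240) + 17⁴ = -39 + 83521 = 83482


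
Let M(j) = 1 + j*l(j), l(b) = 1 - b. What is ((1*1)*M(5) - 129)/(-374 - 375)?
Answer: 148/749 ≈ 0.19760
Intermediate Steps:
M(j) = 1 + j*(1 - j)
((1*1)*M(5) - 129)/(-374 - 375) = ((1*1)*(1 - 1*5*(-1 + 5)) - 129)/(-374 - 375) = (1*(1 - 1*5*4) - 129)/(-749) = (1*(1 - 20) - 129)*(-1/749) = (1*(-19) - 129)*(-1/749) = (-19 - 129)*(-1/749) = -148*(-1/749) = 148/749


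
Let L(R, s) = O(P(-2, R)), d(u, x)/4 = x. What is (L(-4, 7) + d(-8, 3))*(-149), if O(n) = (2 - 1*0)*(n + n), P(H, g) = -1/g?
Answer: -1937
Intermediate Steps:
O(n) = 4*n (O(n) = (2 + 0)*(2*n) = 2*(2*n) = 4*n)
d(u, x) = 4*x
L(R, s) = -4/R (L(R, s) = 4*(-1/R) = -4/R)
(L(-4, 7) + d(-8, 3))*(-149) = (-4/(-4) + 4*3)*(-149) = (-4*(-1/4) + 12)*(-149) = (1 + 12)*(-149) = 13*(-149) = -1937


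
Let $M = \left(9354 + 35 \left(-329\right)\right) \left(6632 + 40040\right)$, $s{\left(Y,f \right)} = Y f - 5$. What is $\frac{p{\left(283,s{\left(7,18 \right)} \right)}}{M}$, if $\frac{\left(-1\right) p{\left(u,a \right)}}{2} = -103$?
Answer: $- \frac{103}{50429096} \approx -2.0425 \cdot 10^{-6}$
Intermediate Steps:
$s{\left(Y,f \right)} = -5 + Y f$
$p{\left(u,a \right)} = 206$ ($p{\left(u,a \right)} = \left(-2\right) \left(-103\right) = 206$)
$M = -100858192$ ($M = \left(9354 - 11515\right) 46672 = \left(-2161\right) 46672 = -100858192$)
$\frac{p{\left(283,s{\left(7,18 \right)} \right)}}{M} = \frac{206}{-100858192} = 206 \left(- \frac{1}{100858192}\right) = - \frac{103}{50429096}$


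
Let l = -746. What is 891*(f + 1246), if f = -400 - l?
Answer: 1418472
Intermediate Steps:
f = 346 (f = -400 - 1*(-746) = -400 + 746 = 346)
891*(f + 1246) = 891*(346 + 1246) = 891*1592 = 1418472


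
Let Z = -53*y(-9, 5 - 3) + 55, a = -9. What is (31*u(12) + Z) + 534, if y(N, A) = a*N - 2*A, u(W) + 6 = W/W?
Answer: -3647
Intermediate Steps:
u(W) = -5 (u(W) = -6 + W/W = -6 + 1 = -5)
y(N, A) = -9*N - 2*A
Z = -4026 (Z = -53*(-9*(-9) - 2*(5 - 3)) + 55 = -53*(81 - 2*2) + 55 = -53*(81 - 4) + 55 = -53*77 + 55 = -4081 + 55 = -4026)
(31*u(12) + Z) + 534 = (31*(-5) - 4026) + 534 = (-155 - 4026) + 534 = -4181 + 534 = -3647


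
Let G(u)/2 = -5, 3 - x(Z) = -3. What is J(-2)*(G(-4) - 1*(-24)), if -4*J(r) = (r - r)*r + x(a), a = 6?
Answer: -21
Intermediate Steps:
x(Z) = 6 (x(Z) = 3 - 1*(-3) = 3 + 3 = 6)
G(u) = -10 (G(u) = 2*(-5) = -10)
J(r) = -3/2 (J(r) = -((r - r)*r + 6)/4 = -(0*r + 6)/4 = -(0 + 6)/4 = -¼*6 = -3/2)
J(-2)*(G(-4) - 1*(-24)) = -3*(-10 - 1*(-24))/2 = -3*(-10 + 24)/2 = -3/2*14 = -21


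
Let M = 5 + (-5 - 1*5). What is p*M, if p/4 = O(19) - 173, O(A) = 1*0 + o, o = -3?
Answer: 3520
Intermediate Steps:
O(A) = -3 (O(A) = 1*0 - 3 = 0 - 3 = -3)
M = -5 (M = 5 + (-5 - 5) = 5 - 10 = -5)
p = -704 (p = 4*(-3 - 173) = 4*(-176) = -704)
p*M = -704*(-5) = 3520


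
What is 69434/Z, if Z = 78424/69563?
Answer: 2415018671/39212 ≈ 61589.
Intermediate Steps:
Z = 78424/69563 (Z = 78424*(1/69563) = 78424/69563 ≈ 1.1274)
69434/Z = 69434/(78424/69563) = 69434*(69563/78424) = 2415018671/39212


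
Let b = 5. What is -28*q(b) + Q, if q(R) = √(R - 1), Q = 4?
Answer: -52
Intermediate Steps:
q(R) = √(-1 + R)
-28*q(b) + Q = -28*√(-1 + 5) + 4 = -28*√4 + 4 = -28*2 + 4 = -56 + 4 = -52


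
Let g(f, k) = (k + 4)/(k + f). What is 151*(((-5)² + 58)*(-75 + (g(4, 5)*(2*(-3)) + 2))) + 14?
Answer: -990093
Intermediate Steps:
g(f, k) = (4 + k)/(f + k)
151*(((-5)² + 58)*(-75 + (g(4, 5)*(2*(-3)) + 2))) + 14 = 151*(((-5)² + 58)*(-75 + (((4 + 5)/(4 + 5))*(2*(-3)) + 2))) + 14 = 151*((25 + 58)*(-75 + ((9/9)*(-6) + 2))) + 14 = 151*(83*(-75 + (((⅑)*9)*(-6) + 2))) + 14 = 151*(83*(-75 + (1*(-6) + 2))) + 14 = 151*(83*(-75 + (-6 + 2))) + 14 = 151*(83*(-75 - 4)) + 14 = 151*(83*(-79)) + 14 = 151*(-6557) + 14 = -990107 + 14 = -990093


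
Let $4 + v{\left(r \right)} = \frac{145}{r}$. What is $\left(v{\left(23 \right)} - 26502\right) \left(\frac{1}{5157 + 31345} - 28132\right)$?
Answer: $\frac{625872675178659}{839546} \approx 7.4549 \cdot 10^{8}$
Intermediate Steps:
$v{\left(r \right)} = -4 + \frac{145}{r}$
$\left(v{\left(23 \right)} - 26502\right) \left(\frac{1}{5157 + 31345} - 28132\right) = \left(\left(-4 + \frac{145}{23}\right) - 26502\right) \left(\frac{1}{5157 + 31345} - 28132\right) = \left(\left(-4 + 145 \cdot \frac{1}{23}\right) - 26502\right) \left(\frac{1}{36502} - 28132\right) = \left(\left(-4 + \frac{145}{23}\right) - 26502\right) \left(\frac{1}{36502} - 28132\right) = \left(\frac{53}{23} - 26502\right) \left(- \frac{1026874263}{36502}\right) = \left(- \frac{609493}{23}\right) \left(- \frac{1026874263}{36502}\right) = \frac{625872675178659}{839546}$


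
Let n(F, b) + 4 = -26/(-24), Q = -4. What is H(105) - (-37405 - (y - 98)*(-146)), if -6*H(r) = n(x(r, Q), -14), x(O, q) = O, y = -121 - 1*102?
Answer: 6067547/72 ≈ 84272.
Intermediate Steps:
y = -223 (y = -121 - 102 = -223)
n(F, b) = -35/12 (n(F, b) = -4 - 26/(-24) = -4 - 26*(-1/24) = -4 + 13/12 = -35/12)
H(r) = 35/72 (H(r) = -⅙*(-35/12) = 35/72)
H(105) - (-37405 - (y - 98)*(-146)) = 35/72 - (-37405 - (-223 - 98)*(-146)) = 35/72 - (-37405 - (-321)*(-146)) = 35/72 - (-37405 - 1*46866) = 35/72 - (-37405 - 46866) = 35/72 - 1*(-84271) = 35/72 + 84271 = 6067547/72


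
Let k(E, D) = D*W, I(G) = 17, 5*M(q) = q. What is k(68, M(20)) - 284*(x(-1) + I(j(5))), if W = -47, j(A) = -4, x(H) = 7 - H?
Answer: -7288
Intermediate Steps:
M(q) = q/5
k(E, D) = -47*D (k(E, D) = D*(-47) = -47*D)
k(68, M(20)) - 284*(x(-1) + I(j(5))) = -47*20/5 - 284*((7 - 1*(-1)) + 17) = -47*4 - 284*((7 + 1) + 17) = -188 - 284*(8 + 17) = -188 - 284*25 = -188 - 1*7100 = -188 - 7100 = -7288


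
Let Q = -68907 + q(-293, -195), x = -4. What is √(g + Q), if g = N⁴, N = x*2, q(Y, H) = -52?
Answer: 3*I*√7207 ≈ 254.68*I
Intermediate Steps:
Q = -68959 (Q = -68907 - 52 = -68959)
N = -8 (N = -4*2 = -8)
g = 4096 (g = (-8)⁴ = 4096)
√(g + Q) = √(4096 - 68959) = √(-64863) = 3*I*√7207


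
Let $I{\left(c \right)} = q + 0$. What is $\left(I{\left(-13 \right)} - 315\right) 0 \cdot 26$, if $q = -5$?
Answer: $0$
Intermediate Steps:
$I{\left(c \right)} = -5$ ($I{\left(c \right)} = -5 + 0 = -5$)
$\left(I{\left(-13 \right)} - 315\right) 0 \cdot 26 = \left(-5 - 315\right) 0 \cdot 26 = \left(-320\right) 0 = 0$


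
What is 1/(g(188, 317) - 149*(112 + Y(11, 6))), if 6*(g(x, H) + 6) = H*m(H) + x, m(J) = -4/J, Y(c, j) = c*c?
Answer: -3/104077 ≈ -2.8825e-5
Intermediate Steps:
Y(c, j) = c**2
g(x, H) = -20/3 + x/6 (g(x, H) = -6 + (H*(-4/H) + x)/6 = -6 + (-4 + x)/6 = -6 + (-2/3 + x/6) = -20/3 + x/6)
1/(g(188, 317) - 149*(112 + Y(11, 6))) = 1/((-20/3 + (1/6)*188) - 149*(112 + 11**2)) = 1/((-20/3 + 94/3) - 149*(112 + 121)) = 1/(74/3 - 149*233) = 1/(74/3 - 34717) = 1/(-104077/3) = -3/104077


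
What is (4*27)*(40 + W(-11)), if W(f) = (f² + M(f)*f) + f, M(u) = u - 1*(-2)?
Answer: 26892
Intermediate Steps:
M(u) = 2 + u (M(u) = u + 2 = 2 + u)
W(f) = f + f² + f*(2 + f) (W(f) = (f² + (2 + f)*f) + f = (f² + f*(2 + f)) + f = f + f² + f*(2 + f))
(4*27)*(40 + W(-11)) = (4*27)*(40 - 11*(3 + 2*(-11))) = 108*(40 - 11*(3 - 22)) = 108*(40 - 11*(-19)) = 108*(40 + 209) = 108*249 = 26892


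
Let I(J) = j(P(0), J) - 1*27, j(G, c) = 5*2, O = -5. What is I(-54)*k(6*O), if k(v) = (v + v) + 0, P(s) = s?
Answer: 1020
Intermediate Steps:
j(G, c) = 10
I(J) = -17 (I(J) = 10 - 1*27 = 10 - 27 = -17)
k(v) = 2*v (k(v) = 2*v + 0 = 2*v)
I(-54)*k(6*O) = -34*6*(-5) = -34*(-30) = -17*(-60) = 1020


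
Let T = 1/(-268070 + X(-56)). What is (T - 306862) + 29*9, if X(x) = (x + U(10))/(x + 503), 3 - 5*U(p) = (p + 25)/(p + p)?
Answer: -146956736138971/479309383 ≈ -3.0660e+5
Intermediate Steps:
U(p) = 3/5 - (25 + p)/(10*p) (U(p) = 3/5 - (p + 25)/(5*(p + p)) = 3/5 - (25 + p)/(5*(2*p)) = 3/5 - (25 + p)*1/(2*p)/5 = 3/5 - (25 + p)/(10*p))
X(x) = (1/4 + x)/(503 + x) (X(x) = (x + (1/2)*(-5 + 10)/10)/(x + 503) = (x + (1/2)*(1/10)*5)/(503 + x) = (x + 1/4)/(503 + x) = (1/4 + x)/(503 + x))
T = -1788/479309383 (T = 1/(-268070 + (1/4 - 56)/(503 - 56)) = 1/(-268070 - 223/4/447) = 1/(-268070 + (1/447)*(-223/4)) = 1/(-268070 - 223/1788) = 1/(-479309383/1788) = -1788/479309383 ≈ -3.7304e-6)
(T - 306862) + 29*9 = (-1788/479309383 - 306862) + 29*9 = -147081835887934/479309383 + 261 = -146956736138971/479309383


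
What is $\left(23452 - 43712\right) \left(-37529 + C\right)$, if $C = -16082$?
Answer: $1086158860$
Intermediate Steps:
$\left(23452 - 43712\right) \left(-37529 + C\right) = \left(23452 - 43712\right) \left(-37529 - 16082\right) = \left(-20260\right) \left(-53611\right) = 1086158860$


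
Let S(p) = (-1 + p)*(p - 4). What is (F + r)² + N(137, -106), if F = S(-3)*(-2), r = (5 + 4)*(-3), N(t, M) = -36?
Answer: 6853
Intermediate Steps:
S(p) = (-1 + p)*(-4 + p)
r = -27 (r = 9*(-3) = -27)
F = -56 (F = (4 + (-3)² - 5*(-3))*(-2) = (4 + 9 + 15)*(-2) = 28*(-2) = -56)
(F + r)² + N(137, -106) = (-56 - 27)² - 36 = (-83)² - 36 = 6889 - 36 = 6853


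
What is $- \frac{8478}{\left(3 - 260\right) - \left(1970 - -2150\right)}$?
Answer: $\frac{2826}{1459} \approx 1.9369$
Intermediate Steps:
$- \frac{8478}{\left(3 - 260\right) - \left(1970 - -2150\right)} = - \frac{8478}{\left(3 - 260\right) - \left(1970 + 2150\right)} = - \frac{8478}{-257 - 4120} = - \frac{8478}{-4377} = \left(-8478\right) \left(- \frac{1}{4377}\right) = \frac{2826}{1459}$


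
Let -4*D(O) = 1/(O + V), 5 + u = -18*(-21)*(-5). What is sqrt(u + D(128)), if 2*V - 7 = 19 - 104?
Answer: I*sqrt(60041269)/178 ≈ 43.532*I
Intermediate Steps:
V = -39 (V = 7/2 + (19 - 104)/2 = 7/2 + (1/2)*(-85) = 7/2 - 85/2 = -39)
u = -1895 (u = -5 - 18*(-21)*(-5) = -5 + 378*(-5) = -5 - 1890 = -1895)
D(O) = -1/(4*(-39 + O)) (D(O) = -1/(4*(O - 39)) = -1/(4*(-39 + O)))
sqrt(u + D(128)) = sqrt(-1895 - 1/(-156 + 4*128)) = sqrt(-1895 - 1/(-156 + 512)) = sqrt(-1895 - 1/356) = sqrt(-674621/356) = I*sqrt(60041269)/178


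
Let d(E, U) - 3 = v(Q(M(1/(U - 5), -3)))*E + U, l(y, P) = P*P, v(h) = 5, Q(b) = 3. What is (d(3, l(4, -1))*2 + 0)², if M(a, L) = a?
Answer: 1444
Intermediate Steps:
l(y, P) = P²
d(E, U) = 3 + U + 5*E (d(E, U) = 3 + (5*E + U) = 3 + (U + 5*E) = 3 + U + 5*E)
(d(3, l(4, -1))*2 + 0)² = ((3 + (-1)² + 5*3)*2 + 0)² = ((3 + 1 + 15)*2 + 0)² = (19*2 + 0)² = (38 + 0)² = 38² = 1444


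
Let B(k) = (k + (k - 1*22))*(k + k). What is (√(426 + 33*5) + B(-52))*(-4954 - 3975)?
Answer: -117005616 - 8929*√591 ≈ -1.1722e+8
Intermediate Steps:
B(k) = 2*k*(-22 + 2*k) (B(k) = (k + (k - 22))*(2*k) = (k + (-22 + k))*(2*k) = (-22 + 2*k)*(2*k) = 2*k*(-22 + 2*k))
(√(426 + 33*5) + B(-52))*(-4954 - 3975) = (√(426 + 33*5) + 4*(-52)*(-11 - 52))*(-4954 - 3975) = (√(426 + 165) + 4*(-52)*(-63))*(-8929) = (√591 + 13104)*(-8929) = (13104 + √591)*(-8929) = -117005616 - 8929*√591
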